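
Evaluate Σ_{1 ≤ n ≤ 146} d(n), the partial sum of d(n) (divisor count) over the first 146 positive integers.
Σ_{n ≤ 146} d(n) = 754

Compute d(n) for each 1 ≤ n ≤ 146: d(1) = 1, d(2) = 2, d(3) = 2, d(4) = 3, d(5) = 2, d(6) = 4, d(7) = 2, d(8) = 4, d(9) = 3, d(10) = 4, d(11) = 2, d(12) = 6, d(13) = 2, d(14) = 4, d(15) = 4, d(16) = 5, d(17) = 2, d(18) = 6, d(19) = 2, d(20) = 6, d(21) = 4, d(22) = 4, d(23) = 2, d(24) = 8, d(25) = 3, d(26) = 4, d(27) = 4, d(28) = 6, d(29) = 2, d(30) = 8, d(31) = 2, d(32) = 6, d(33) = 4, d(34) = 4, d(35) = 4, d(36) = 9, d(37) = 2, d(38) = 4, d(39) = 4, d(40) = 8, d(41) = 2, d(42) = 8, d(43) = 2, d(44) = 6, d(45) = 6, d(46) = 4, d(47) = 2, d(48) = 10, d(49) = 3, d(50) = 6, d(51) = 4, d(52) = 6, d(53) = 2, d(54) = 8, d(55) = 4, d(56) = 8, d(57) = 4, d(58) = 4, d(59) = 2, d(60) = 12, d(61) = 2, d(62) = 4, d(63) = 6, d(64) = 7, d(65) = 4, d(66) = 8, d(67) = 2, d(68) = 6, d(69) = 4, d(70) = 8, d(71) = 2, d(72) = 12, d(73) = 2, d(74) = 4, d(75) = 6, d(76) = 6, d(77) = 4, d(78) = 8, d(79) = 2, d(80) = 10, d(81) = 5, d(82) = 4, d(83) = 2, d(84) = 12, d(85) = 4, d(86) = 4, d(87) = 4, d(88) = 8, d(89) = 2, d(90) = 12, d(91) = 4, d(92) = 6, d(93) = 4, d(94) = 4, d(95) = 4, d(96) = 12, d(97) = 2, d(98) = 6, d(99) = 6, d(100) = 9, d(101) = 2, d(102) = 8, d(103) = 2, d(104) = 8, d(105) = 8, d(106) = 4, d(107) = 2, d(108) = 12, d(109) = 2, d(110) = 8, d(111) = 4, d(112) = 10, d(113) = 2, d(114) = 8, d(115) = 4, d(116) = 6, d(117) = 6, d(118) = 4, d(119) = 4, d(120) = 16, d(121) = 3, d(122) = 4, d(123) = 4, d(124) = 6, d(125) = 4, d(126) = 12, d(127) = 2, d(128) = 8, d(129) = 4, d(130) = 8, d(131) = 2, d(132) = 12, d(133) = 4, d(134) = 4, d(135) = 8, d(136) = 8, d(137) = 2, d(138) = 8, d(139) = 2, d(140) = 12, d(141) = 4, d(142) = 4, d(143) = 4, d(144) = 15, d(145) = 4, d(146) = 4. Summing all 146 values: 754. (Dirichlet's divisor formula: Σ_{n ≤ x} d(n) = x ln(x) + (2γ − 1) x + O(√x). For x = 146, the asymptotic estimate is ≈ 750.15.)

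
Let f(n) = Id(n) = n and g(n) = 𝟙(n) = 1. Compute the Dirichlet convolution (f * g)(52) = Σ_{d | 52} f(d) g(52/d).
(Id * 𝟙)(52) = 98

Divisors of 52: [1, 2, 4, 13, 26, 52]. For each d | 52:
  d = 1: Id(1) · 𝟙(52/1) = 1 · 1 = 1
  d = 2: Id(2) · 𝟙(52/2) = 2 · 1 = 2
  d = 4: Id(4) · 𝟙(52/4) = 4 · 1 = 4
  d = 13: Id(13) · 𝟙(52/13) = 13 · 1 = 13
  d = 26: Id(26) · 𝟙(52/26) = 26 · 1 = 26
  d = 52: Id(52) · 𝟙(52/52) = 52 · 1 = 52
Summing: (Id * 𝟙)(52) = 1 + 2 + 4 + 13 + 26 + 52 = 98.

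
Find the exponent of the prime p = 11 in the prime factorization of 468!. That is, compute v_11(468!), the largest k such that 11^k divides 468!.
v_11(468!) = 45

Legendre's formula: v_p(n!) = Σ_{k ≥ 1} ⌊n / p^k⌋. For p = 11, n = 468, the terms are:
  ⌊468/11^1⌋ = ⌊468/11⌋ = 42
  ⌊468/11^2⌋ = ⌊468/121⌋ = 3
(the next term ⌊468/11^3⌋ = 0, terminating the sum). Summing: v_11(468!) = 42 + 3 = 45.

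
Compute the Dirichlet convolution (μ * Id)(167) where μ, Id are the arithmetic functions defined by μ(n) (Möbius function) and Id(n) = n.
(μ * Id)(167) = 166

Divisors of 167: [1, 167]. For each d | 167:
  d = 1: μ(1) · Id(167/1) = 1 · 167 = 167
  d = 167: μ(167) · Id(167/167) = -1 · 1 = -1
Summing: (μ * Id)(167) = 167 + -1 = 166.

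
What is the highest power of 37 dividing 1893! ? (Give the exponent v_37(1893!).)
v_37(1893!) = 52

Legendre's formula: v_p(n!) = Σ_{k ≥ 1} ⌊n / p^k⌋. For p = 37, n = 1893, the terms are:
  ⌊1893/37^1⌋ = ⌊1893/37⌋ = 51
  ⌊1893/37^2⌋ = ⌊1893/1369⌋ = 1
(the next term ⌊1893/37^3⌋ = 0, terminating the sum). Summing: v_37(1893!) = 51 + 1 = 52.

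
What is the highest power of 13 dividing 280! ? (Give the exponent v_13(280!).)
v_13(280!) = 22

Legendre's formula: v_p(n!) = Σ_{k ≥ 1} ⌊n / p^k⌋. For p = 13, n = 280, the terms are:
  ⌊280/13^1⌋ = ⌊280/13⌋ = 21
  ⌊280/13^2⌋ = ⌊280/169⌋ = 1
(the next term ⌊280/13^3⌋ = 0, terminating the sum). Summing: v_13(280!) = 21 + 1 = 22.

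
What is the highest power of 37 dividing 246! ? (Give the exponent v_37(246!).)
v_37(246!) = 6

Legendre's formula: v_p(n!) = Σ_{k ≥ 1} ⌊n / p^k⌋. For p = 37, n = 246, the terms are:
  ⌊246/37^1⌋ = ⌊246/37⌋ = 6
(the next term ⌊246/37^2⌋ = 0, terminating the sum). Summing: v_37(246!) = 6 = 6.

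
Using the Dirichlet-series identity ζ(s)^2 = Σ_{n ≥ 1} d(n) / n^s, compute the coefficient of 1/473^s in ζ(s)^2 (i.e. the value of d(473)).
d(473) = 4

ζ(s)^2 = (Σ 1/m^s)(Σ 1/k^s). The coefficient of 1/n^s in the product is the number of ordered pairs (m, k) with mk = n, which equals d(n). For n = 473, divisors are [1, 11, 43, 473], so d(473) = 4.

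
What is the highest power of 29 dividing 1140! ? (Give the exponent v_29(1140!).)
v_29(1140!) = 40

Legendre's formula: v_p(n!) = Σ_{k ≥ 1} ⌊n / p^k⌋. For p = 29, n = 1140, the terms are:
  ⌊1140/29^1⌋ = ⌊1140/29⌋ = 39
  ⌊1140/29^2⌋ = ⌊1140/841⌋ = 1
(the next term ⌊1140/29^3⌋ = 0, terminating the sum). Summing: v_29(1140!) = 39 + 1 = 40.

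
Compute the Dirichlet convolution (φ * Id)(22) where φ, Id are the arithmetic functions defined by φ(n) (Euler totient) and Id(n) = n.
(φ * Id)(22) = 63

Divisors of 22: [1, 2, 11, 22]. For each d | 22:
  d = 1: φ(1) · Id(22/1) = 1 · 22 = 22
  d = 2: φ(2) · Id(22/2) = 1 · 11 = 11
  d = 11: φ(11) · Id(22/11) = 10 · 2 = 20
  d = 22: φ(22) · Id(22/22) = 10 · 1 = 10
Summing: (φ * Id)(22) = 22 + 11 + 20 + 10 = 63.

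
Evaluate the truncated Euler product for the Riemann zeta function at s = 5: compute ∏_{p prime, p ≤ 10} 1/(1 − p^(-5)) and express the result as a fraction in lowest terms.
∏ = 8508543750/8205616331

The primes p ≤ 10 are [2, 3, 5, 7]. For each prime, (1 − 1/p^5)^(-1) = p^5 / (p^5 − 1). The product is (1 − 1/2^5)^(-1), (1 − 1/3^5)^(-1), (1 − 1/5^5)^(-1), (1 − 1/7^5)^(-1) = ∏ p^5 / (p^5 − 1) = 8508543750/8205616331.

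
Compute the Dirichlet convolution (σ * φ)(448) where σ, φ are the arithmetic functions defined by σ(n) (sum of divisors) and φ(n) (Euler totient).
(σ * φ)(448) = 6272

Divisors of 448: [1, 2, 4, 7, 8, 14, 16, 28, 32, 56, 64, 112, 224, 448]. For each d | 448:
  d = 1: σ(1) · φ(448/1) = 1 · 192 = 192
  d = 2: σ(2) · φ(448/2) = 3 · 96 = 288
  d = 4: σ(4) · φ(448/4) = 7 · 48 = 336
  d = 7: σ(7) · φ(448/7) = 8 · 32 = 256
  d = 8: σ(8) · φ(448/8) = 15 · 24 = 360
  d = 14: σ(14) · φ(448/14) = 24 · 16 = 384
  d = 16: σ(16) · φ(448/16) = 31 · 12 = 372
  d = 28: σ(28) · φ(448/28) = 56 · 8 = 448
  d = 32: σ(32) · φ(448/32) = 63 · 6 = 378
  d = 56: σ(56) · φ(448/56) = 120 · 4 = 480
  d = 64: σ(64) · φ(448/64) = 127 · 6 = 762
  d = 112: σ(112) · φ(448/112) = 248 · 2 = 496
  d = 224: σ(224) · φ(448/224) = 504 · 1 = 504
  d = 448: σ(448) · φ(448/448) = 1016 · 1 = 1016
Summing: (σ * φ)(448) = 192 + 288 + 336 + 256 + 360 + 384 + 372 + 448 + 378 + 480 + 762 + 496 + 504 + 1016 = 6272.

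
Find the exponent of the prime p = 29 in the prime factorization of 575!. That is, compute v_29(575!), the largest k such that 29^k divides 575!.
v_29(575!) = 19

Legendre's formula: v_p(n!) = Σ_{k ≥ 1} ⌊n / p^k⌋. For p = 29, n = 575, the terms are:
  ⌊575/29^1⌋ = ⌊575/29⌋ = 19
(the next term ⌊575/29^2⌋ = 0, terminating the sum). Summing: v_29(575!) = 19 = 19.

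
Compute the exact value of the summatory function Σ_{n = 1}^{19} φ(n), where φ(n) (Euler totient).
Σ_{n ≤ 19} φ(n) = 120

Compute φ(n) for each 1 ≤ n ≤ 19: φ(1) = 1, φ(2) = 1, φ(3) = 2, φ(4) = 2, φ(5) = 4, φ(6) = 2, φ(7) = 6, φ(8) = 4, φ(9) = 6, φ(10) = 4, φ(11) = 10, φ(12) = 4, φ(13) = 12, φ(14) = 6, φ(15) = 8, φ(16) = 8, φ(17) = 16, φ(18) = 6, φ(19) = 18. Summing all 19 values: 120. (Average order: Σ_{n ≤ x} φ(n) ~ (3/π²) x². For x = 19, (3/π²)·19² ≈ 109.73.)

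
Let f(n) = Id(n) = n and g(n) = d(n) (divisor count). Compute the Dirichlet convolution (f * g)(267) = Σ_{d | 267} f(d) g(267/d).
(Id * d)(267) = 455

Divisors of 267: [1, 3, 89, 267]. For each d | 267:
  d = 1: Id(1) · d(267/1) = 1 · 4 = 4
  d = 3: Id(3) · d(267/3) = 3 · 2 = 6
  d = 89: Id(89) · d(267/89) = 89 · 2 = 178
  d = 267: Id(267) · d(267/267) = 267 · 1 = 267
Summing: (Id * d)(267) = 4 + 6 + 178 + 267 = 455.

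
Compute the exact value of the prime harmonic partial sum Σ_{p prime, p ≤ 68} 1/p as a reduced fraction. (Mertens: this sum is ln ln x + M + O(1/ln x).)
Σ 1/p = 13585328068403621603022853/7858321551080267055879090

π(68) = 19, so the primes ≤ 68 are [2, 3, 5, 7, 11, 13, 17, 19, 23, 29, 31, 37, 41, 43, 47, 53, 59, 61, 67]. Summing 1/p over these primes: 13585328068403621603022853/7858321551080267055879090 ≈ 1.7288. Mertens estimate ln ln(68) + 0.2615 ≈ 1.7012.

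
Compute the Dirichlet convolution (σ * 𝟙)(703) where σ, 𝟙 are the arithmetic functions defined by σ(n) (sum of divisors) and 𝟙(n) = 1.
(σ * 𝟙)(703) = 819

Divisors of 703: [1, 19, 37, 703]. For each d | 703:
  d = 1: σ(1) · 𝟙(703/1) = 1 · 1 = 1
  d = 19: σ(19) · 𝟙(703/19) = 20 · 1 = 20
  d = 37: σ(37) · 𝟙(703/37) = 38 · 1 = 38
  d = 703: σ(703) · 𝟙(703/703) = 760 · 1 = 760
Summing: (σ * 𝟙)(703) = 1 + 20 + 38 + 760 = 819.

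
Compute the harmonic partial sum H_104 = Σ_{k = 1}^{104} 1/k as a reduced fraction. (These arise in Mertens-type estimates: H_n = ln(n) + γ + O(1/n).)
H_104 = 151628729214843927768244125436857365638449733/29012042540587955997705808574162155756055616

Direct summation: H_104 = 1 + 1/2 + ... + 1/104. The least common denominator is lcm(1, ..., 104) = 725301063514698899942645214354053893901390400; over this denominator the numerator is 725301063514698899942645214354053893901390400 + 362650531757349449971322607177026946950695200 + 241767021171566299980881738118017964633796800 + 181325265878674724985661303588513473475347600 + 145060212702939779988529042870810778780278080 + 120883510585783149990440869059008982316898400 + 103614437644956985706092173479150556271627200 + 90662632939337362492830651794256736737673800 + 80589007057188766660293912706005988211265600 + 72530106351469889994264521435405389390139040 + 65936460319518081812967746759459444900126400 + 60441755292891574995220434529504491158449200 + 55792389501130684610972708796465684146260800 + 51807218822478492853046086739575278135813600 + 48353404234313259996176347623603592926759360 + 45331316469668681246415325897128368368836900 + 42664768442041111761332071432591405523611200 + 40294503528594383330146956353002994105632800 + 38173740184984152628560274439687047047441600 + 36265053175734944997132260717702694695069520 + 34538145881652328568697391159716852090542400 + 32968230159759040906483873379729722450063200 + 31534828848465169562723704971915386691364800 + 30220877646445787497610217264752245579224600 + 29012042540587955997705808574162155756055616 + 27896194750565342305486354398232842073130400 + 26863002352396255553431304235335329403755200 + 25903609411239246426523043369787639067906800 + 25010381500506858618711903943243237720737600 + 24176702117156629998088173811801796463379680 + 23396808500474158062665974656582383674238400 + 22665658234834340623207662948564184184418450 + 21978820106506027270989248919819814966708800 + 21332384221020555880666035716295702761805600 + 20722887528991397141218434695830111254325440 + 20147251764297191665073478176501497052816400 + 19602731446343213511963384171731186321659200 + 19086870092492076314280137219843523523720800 + 18597463167043561536990902932155228048753600 + 18132526587867472498566130358851347347534760 + 17690269841821924388845005228147655948814400 + 17269072940826164284348695579858426045271200 + 16867466593365090696340586380326834741892800 + 16484115079879520453241936689864861225031600 + 16117801411437753332058782541201197642253120 + 15767414424232584781361852485957693345682400 + 15431937521589338296652025837320295614923200 + 15110438823222893748805108632376122789612300 + 14802062520708140815156024782735793753089600 + 14506021270293977998852904287081077878027808 + 14221589480680370587110690477530468507870400 + 13948097375282671152743177199116421036565200 + 13684925726692432074389532346302903658516800 + 13431501176198127776715652117667664701877600 + 13187292063903616362593549351891888980025280 + 12951804705619623213261521684893819533953400 + 12724580061661384209520091479895682349147200 + 12505190750253429309355951971621618860368800 + 12293238364655913558349918887356845659345600 + 12088351058578314999044086905900898231689840 + 11890181369093424589223692038591047441006400 + 11698404250237079031332987328291191837119200 + 11512715293884109522899130386572284030180800 + 11332829117417170311603831474282092092209225 + 11158477900226136922194541759293136829252160 + 10989410053253013635494624459909907483354400 + 10825389007682073133472316632150058117931200 + 10666192110510277940333017858147851380902800 + 10511609616155056520907901657305128897121600 + 10361443764495698570609217347915055627162720 + 10215507936826745069614721328930336533822400 + 10073625882148595832536739088250748526408200 + 9935631007050669862228016634987039642484800 + 9801365723171606755981692085865593160829600 + 9670680846862651999235269524720718585351872 + 9543435046246038157140068609921761761860400 + 9419494331359725973281106679922777842875200 + 9298731583521780768495451466077614024376800 + 9181026120439226581552471067772834100017600 + 9066263293933736249283065179425673673767380 + 8954334117465418517810434745111776467918400 + 8845134920910962194422502614073827974407200 + 8738567030297577107742713425952456553028800 + 8634536470413082142174347789929213022635600 + 8532953688408222352266414286518281104722240 + 8433733296682545348170293190163417370946400 + 8336793833502286206237301314414412573579200 + 8242057539939760226620968344932430612515800 + 8149450151850549437557811397236560605633600 + 8058900705718876666029391270600598821126560 + 7970341357304383515853244113780812020894400 + 7883707212116292390680926242978846672841200 + 7798936166824719354221991552194127891412800 + 7715968760794669148326012918660147807461600 + 7634748036996830525712054887937409409488320 + 7555219411611446874402554316188061394806150 + 7477330551697926803532424890247978287643200 + 7401031260354070407578012391367896876544800 + 7326273368835342423663082973273271655569600 + 7253010635146988999426452143540538939013904 + 7181198648660385147946982320337167266350400 + 7110794740340185293555345238765234253935200 + 7041757898200960193617914702466542659236800 + 6974048687641335576371588599558210518282600 = 3790718230371098194206103135921434140961243325, so H_104 = 3790718230371098194206103135921434140961243325/725301063514698899942645214354053893901390400; reducing by gcd(3790718230371098194206103135921434140961243325, 725301063514698899942645214354053893901390400) = 25 gives 151628729214843927768244125436857365638449733/29012042540587955997705808574162155756055616 ≈ 5.22641. (The PNT-adjacent estimate ln(104) + γ ≈ 5.22161 matches within O(1/n).)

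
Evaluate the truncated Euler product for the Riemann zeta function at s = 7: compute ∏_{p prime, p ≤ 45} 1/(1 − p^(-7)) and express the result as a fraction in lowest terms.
∏ = 45646702807467713699372033067809267220048714619200580949120845685181752370766160993819090186875/45268741527906747399557358241617585589782139439825822687873840391576296184501153303048882388992

The primes p ≤ 45 are [2, 3, 5, 7, 11, 13, 17, 19, 23, 29, 31, 37, 41, 43]. For each prime, (1 − 1/p^7)^(-1) = p^7 / (p^7 − 1). The product is (1 − 1/2^7)^(-1), (1 − 1/3^7)^(-1), (1 − 1/5^7)^(-1), (1 − 1/7^7)^(-1), (1 − 1/11^7)^(-1), (1 − 1/13^7)^(-1), (1 − 1/17^7)^(-1), (1 − 1/19^7)^(-1), (1 − 1/23^7)^(-1), (1 − 1/29^7)^(-1), (1 − 1/31^7)^(-1), (1 − 1/37^7)^(-1), (1 − 1/41^7)^(-1), (1 − 1/43^7)^(-1) = ∏ p^7 / (p^7 − 1) = 45646702807467713699372033067809267220048714619200580949120845685181752370766160993819090186875/45268741527906747399557358241617585589782139439825822687873840391576296184501153303048882388992.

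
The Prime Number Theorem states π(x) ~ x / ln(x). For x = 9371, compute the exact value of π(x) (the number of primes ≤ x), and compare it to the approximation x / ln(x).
π(9371) = 1159;  x/ln(x) ≈ 1024.67;  relative error ≈ 11.59%.

Directly count primes up to 9371: π(9371) = 1159. The PNT approximation gives 9371/ln(9371) ≈ 9371/9.14538 ≈ 1024.67. Relative error (π(x) − x/ln(x)) / π(x) ≈ 11.59%; the approximation is known to undercount slightly (Li(x) is a better estimate).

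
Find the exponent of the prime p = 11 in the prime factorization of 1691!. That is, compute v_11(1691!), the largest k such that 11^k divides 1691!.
v_11(1691!) = 167

Legendre's formula: v_p(n!) = Σ_{k ≥ 1} ⌊n / p^k⌋. For p = 11, n = 1691, the terms are:
  ⌊1691/11^1⌋ = ⌊1691/11⌋ = 153
  ⌊1691/11^2⌋ = ⌊1691/121⌋ = 13
  ⌊1691/11^3⌋ = ⌊1691/1331⌋ = 1
(the next term ⌊1691/11^4⌋ = 0, terminating the sum). Summing: v_11(1691!) = 153 + 13 + 1 = 167.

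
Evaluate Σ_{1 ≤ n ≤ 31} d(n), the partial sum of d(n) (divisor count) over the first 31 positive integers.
Σ_{n ≤ 31} d(n) = 113

Compute d(n) for each 1 ≤ n ≤ 31: d(1) = 1, d(2) = 2, d(3) = 2, d(4) = 3, d(5) = 2, d(6) = 4, d(7) = 2, d(8) = 4, d(9) = 3, d(10) = 4, d(11) = 2, d(12) = 6, d(13) = 2, d(14) = 4, d(15) = 4, d(16) = 5, d(17) = 2, d(18) = 6, d(19) = 2, d(20) = 6, d(21) = 4, d(22) = 4, d(23) = 2, d(24) = 8, d(25) = 3, d(26) = 4, d(27) = 4, d(28) = 6, d(29) = 2, d(30) = 8, d(31) = 2. Summing all 31 values: 113. (Dirichlet's divisor formula: Σ_{n ≤ x} d(n) = x ln(x) + (2γ − 1) x + O(√x). For x = 31, the asymptotic estimate is ≈ 111.24.)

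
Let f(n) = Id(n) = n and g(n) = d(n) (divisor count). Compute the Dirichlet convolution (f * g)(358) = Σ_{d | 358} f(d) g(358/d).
(Id * d)(358) = 724

Divisors of 358: [1, 2, 179, 358]. For each d | 358:
  d = 1: Id(1) · d(358/1) = 1 · 4 = 4
  d = 2: Id(2) · d(358/2) = 2 · 2 = 4
  d = 179: Id(179) · d(358/179) = 179 · 2 = 358
  d = 358: Id(358) · d(358/358) = 358 · 1 = 358
Summing: (Id * d)(358) = 4 + 4 + 358 + 358 = 724.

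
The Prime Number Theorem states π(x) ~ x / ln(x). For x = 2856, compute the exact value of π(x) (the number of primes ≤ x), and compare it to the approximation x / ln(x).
π(2856) = 414;  x/ln(x) ≈ 358.92;  relative error ≈ 13.30%.

Directly count primes up to 2856: π(2856) = 414. The PNT approximation gives 2856/ln(2856) ≈ 2856/7.95718 ≈ 358.92. Relative error (π(x) − x/ln(x)) / π(x) ≈ 13.30%; the approximation is known to undercount slightly (Li(x) is a better estimate).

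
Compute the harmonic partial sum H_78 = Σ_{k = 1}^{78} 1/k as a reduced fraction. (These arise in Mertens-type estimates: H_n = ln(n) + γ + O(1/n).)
H_78 = 61462860623241058403302042280303/12441066073952429195098876987200

Direct summation: H_78 = 1 + 1/2 + ... + 1/78. The least common denominator is lcm(1, ..., 78) = 410555180440430163438262940577600; over this denominator the numerator is 410555180440430163438262940577600 + 205277590220215081719131470288800 + 136851726813476721146087646859200 + 102638795110107540859565735144400 + 82111036088086032687652588115520 + 68425863406738360573043823429600 + 58650740062918594776894705796800 + 51319397555053770429782867572200 + 45617242271158907048695882286400 + 41055518044043016343826294057760 + 37323198221857287585296630961600 + 34212931703369180286521911714800 + 31581167726186935649097149275200 + 29325370031459297388447352898400 + 27370345362695344229217529371840 + 25659698777526885214891433786100 + 24150304731790009614015467092800 + 22808621135579453524347941143200 + 21608167391601587549382260030400 + 20527759022021508171913147028880 + 19550246687639531592298235265600 + 18661599110928643792648315480800 + 17850225236540441888620127851200 + 17106465851684590143260955857400 + 16422207217617206537530517623104 + 15790583863093467824548574637600 + 15205747423719635682898627428800 + 14662685015729648694223676449200 + 14157075187601040118560791054400 + 13685172681347672114608764685920 + 13243715498078392368976223889600 + 12829849388763442607445716893050 + 12441066073952429195098876987200 + 12075152365895004807007733546400 + 11730148012583718955378941159360 + 11404310567789726762173970571600 + 11096085957849463876709809204800 + 10804083695800793774691130015200 + 10527055908728978549699049758400 + 10263879511010754085956573514440 + 10013540986351955205811291233600 + 9775123343819765796149117632800 + 9547794893963492172982859083200 + 9330799555464321896324157740400 + 9123448454231781409739176457280 + 8925112618270220944310063925600 + 8735216605115535392303466820800 + 8553232925842295071630477928700 + 8378677151845513539556386542400 + 8211103608808603268765258811552 + 8050101577263336538005155697600 + 7895291931546733912274287318800 + 7746324159253399310155904539200 + 7602873711859817841449313714400 + 7464639644371457517059326192320 + 7331342507864824347111838224600 + 7202722463867195849794086676800 + 7078537593800520059280395527200 + 6958562380346273956580727806400 + 6842586340673836057304382342960 + 6730412794105412515381359681600 + 6621857749039196184488111944800 + 6516748895879843864099411755200 + 6414924694381721303722858446525 + 6316233545237387129819429855040 + 6220533036976214597549438493600 + 6127689260304927812511387172800 + 6037576182947502403503866773200 + 5950075078846813962873375950400 + 5865074006291859477689470579680 + 5782467330146903710398069585600 + 5702155283894863381086985285800 + 5624043567677125526551547131200 + 5548042978924731938354904602400 + 5474069072539068845843505874368 + 5402041847900396887345565007600 + 5331885460265326797899518708800 + 5263527954364489274849524879200 = 2028274400566954927308967395249999, so H_78 = 2028274400566954927308967395249999/410555180440430163438262940577600; reducing by gcd(2028274400566954927308967395249999, 410555180440430163438262940577600) = 33 gives 61462860623241058403302042280303/12441066073952429195098876987200 ≈ 4.94032. (The PNT-adjacent estimate ln(78) + γ ≈ 4.93392 matches within O(1/n).)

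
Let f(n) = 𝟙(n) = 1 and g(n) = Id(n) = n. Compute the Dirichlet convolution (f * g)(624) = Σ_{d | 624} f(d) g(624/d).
(𝟙 * Id)(624) = 1736

Divisors of 624: [1, 2, 3, 4, 6, 8, 12, 13, 16, 24, 26, 39, 48, 52, 78, 104, 156, 208, 312, 624]. For each d | 624:
  d = 1: 𝟙(1) · Id(624/1) = 1 · 624 = 624
  d = 2: 𝟙(2) · Id(624/2) = 1 · 312 = 312
  d = 3: 𝟙(3) · Id(624/3) = 1 · 208 = 208
  d = 4: 𝟙(4) · Id(624/4) = 1 · 156 = 156
  d = 6: 𝟙(6) · Id(624/6) = 1 · 104 = 104
  d = 8: 𝟙(8) · Id(624/8) = 1 · 78 = 78
  d = 12: 𝟙(12) · Id(624/12) = 1 · 52 = 52
  d = 13: 𝟙(13) · Id(624/13) = 1 · 48 = 48
  d = 16: 𝟙(16) · Id(624/16) = 1 · 39 = 39
  d = 24: 𝟙(24) · Id(624/24) = 1 · 26 = 26
  d = 26: 𝟙(26) · Id(624/26) = 1 · 24 = 24
  d = 39: 𝟙(39) · Id(624/39) = 1 · 16 = 16
  d = 48: 𝟙(48) · Id(624/48) = 1 · 13 = 13
  d = 52: 𝟙(52) · Id(624/52) = 1 · 12 = 12
  d = 78: 𝟙(78) · Id(624/78) = 1 · 8 = 8
  d = 104: 𝟙(104) · Id(624/104) = 1 · 6 = 6
  d = 156: 𝟙(156) · Id(624/156) = 1 · 4 = 4
  d = 208: 𝟙(208) · Id(624/208) = 1 · 3 = 3
  d = 312: 𝟙(312) · Id(624/312) = 1 · 2 = 2
  d = 624: 𝟙(624) · Id(624/624) = 1 · 1 = 1
Summing: (𝟙 * Id)(624) = 624 + 312 + 208 + 156 + 104 + 78 + 52 + 48 + 39 + 26 + 24 + 16 + 13 + 12 + 8 + 6 + 4 + 3 + 2 + 1 = 1736.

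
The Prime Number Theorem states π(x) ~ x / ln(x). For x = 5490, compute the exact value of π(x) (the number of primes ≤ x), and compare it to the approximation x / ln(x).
π(5490) = 725;  x/ln(x) ≈ 637.58;  relative error ≈ 12.06%.

Directly count primes up to 5490: π(5490) = 725. The PNT approximation gives 5490/ln(5490) ≈ 5490/8.61068 ≈ 637.58. Relative error (π(x) − x/ln(x)) / π(x) ≈ 12.06%; the approximation is known to undercount slightly (Li(x) is a better estimate).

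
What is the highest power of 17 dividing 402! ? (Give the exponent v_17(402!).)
v_17(402!) = 24

Legendre's formula: v_p(n!) = Σ_{k ≥ 1} ⌊n / p^k⌋. For p = 17, n = 402, the terms are:
  ⌊402/17^1⌋ = ⌊402/17⌋ = 23
  ⌊402/17^2⌋ = ⌊402/289⌋ = 1
(the next term ⌊402/17^3⌋ = 0, terminating the sum). Summing: v_17(402!) = 23 + 1 = 24.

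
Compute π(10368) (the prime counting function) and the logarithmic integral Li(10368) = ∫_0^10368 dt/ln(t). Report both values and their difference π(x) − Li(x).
π(10368) = 1271;  Li(10368) ≈ 1286.01;  π(x) − Li(x) ≈ -15.01.

Direct count of primes ≤ 10368 gives π(10368) = 1271. Numerical evaluation of the logarithmic integral gives Li(10368) ≈ 1286.01. The difference π(x) − Li(x) ≈ -15.01 is typically negative for small/moderate x (Li(x) overestimates), though Littlewood's theorem shows this sign changes infinitely often.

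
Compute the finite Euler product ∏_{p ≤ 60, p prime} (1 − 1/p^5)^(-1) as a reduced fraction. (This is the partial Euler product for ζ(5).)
∏ = 9783623293724966042755527767857913576946767245571173033197003580720982191908567341/9435202489615342986287959538462812822601440308319131731232692023968655443618693120

The primes p ≤ 60 are [2, 3, 5, 7, 11, 13, 17, 19, 23, 29, 31, 37, 41, 43, 47, 53, 59]. For each prime, (1 − 1/p^5)^(-1) = p^5 / (p^5 − 1). The product is (1 − 1/2^5)^(-1), (1 − 1/3^5)^(-1), (1 − 1/5^5)^(-1), (1 − 1/7^5)^(-1), (1 − 1/11^5)^(-1), (1 − 1/13^5)^(-1), (1 − 1/17^5)^(-1), (1 − 1/19^5)^(-1), (1 − 1/23^5)^(-1), (1 − 1/29^5)^(-1), (1 − 1/31^5)^(-1), (1 − 1/37^5)^(-1), (1 − 1/41^5)^(-1), (1 − 1/43^5)^(-1), (1 − 1/47^5)^(-1), (1 − 1/53^5)^(-1), (1 − 1/59^5)^(-1) = ∏ p^5 / (p^5 − 1) = 9783623293724966042755527767857913576946767245571173033197003580720982191908567341/9435202489615342986287959538462812822601440308319131731232692023968655443618693120.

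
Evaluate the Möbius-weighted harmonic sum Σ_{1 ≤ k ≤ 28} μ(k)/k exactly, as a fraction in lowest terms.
Σ μ(k)/k = 4165258/111546435

Values of μ(k) for 1 ≤ k ≤ 28: μ(1) = 1, μ(2) = -1, μ(3) = -1, μ(5) = -1, μ(6) = 1, μ(7) = -1, μ(10) = 1, μ(11) = -1, μ(13) = -1, μ(14) = 1, μ(15) = 1, μ(17) = -1, μ(19) = -1, μ(21) = 1, μ(22) = 1, μ(23) = -1, μ(26) = 1, with μ = 0 on non-squarefree integers. Summing μ(k)/k for k where μ(k) ≠ 0 gives 4165258/111546435 ≈ 0.0373. (PNT ⟺ this sum → 0 as n → ∞.)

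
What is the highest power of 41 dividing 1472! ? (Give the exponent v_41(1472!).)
v_41(1472!) = 35

Legendre's formula: v_p(n!) = Σ_{k ≥ 1} ⌊n / p^k⌋. For p = 41, n = 1472, the terms are:
  ⌊1472/41^1⌋ = ⌊1472/41⌋ = 35
(the next term ⌊1472/41^2⌋ = 0, terminating the sum). Summing: v_41(1472!) = 35 = 35.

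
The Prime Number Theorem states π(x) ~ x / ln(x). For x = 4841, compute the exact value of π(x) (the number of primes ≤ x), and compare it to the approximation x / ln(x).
π(4841) = 650;  x/ln(x) ≈ 570.54;  relative error ≈ 12.22%.

Directly count primes up to 4841: π(4841) = 650. The PNT approximation gives 4841/ln(4841) ≈ 4841/8.48488 ≈ 570.54. Relative error (π(x) − x/ln(x)) / π(x) ≈ 12.22%; the approximation is known to undercount slightly (Li(x) is a better estimate).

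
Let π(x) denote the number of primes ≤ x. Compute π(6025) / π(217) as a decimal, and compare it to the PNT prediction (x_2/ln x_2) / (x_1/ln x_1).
π(6025)/π(217) = 785/47 ≈ 16.7021;  PNT prediction ≈ 17.1620.

π(217) = 47 and π(6025) = 785, so π(6025)/π(217) ≈ 16.7021. The PNT-predicted ratio is (6025/ln(6025)) / (217/ln(217)) ≈ 17.1620. The two agree to within a few percent, as expected.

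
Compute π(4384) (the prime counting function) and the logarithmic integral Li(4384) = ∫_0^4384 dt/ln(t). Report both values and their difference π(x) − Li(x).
π(4384) = 597;  Li(4384) ≈ 611.40;  π(x) − Li(x) ≈ -14.40.

Direct count of primes ≤ 4384 gives π(4384) = 597. Numerical evaluation of the logarithmic integral gives Li(4384) ≈ 611.40. The difference π(x) − Li(x) ≈ -14.40 is typically negative for small/moderate x (Li(x) overestimates), though Littlewood's theorem shows this sign changes infinitely often.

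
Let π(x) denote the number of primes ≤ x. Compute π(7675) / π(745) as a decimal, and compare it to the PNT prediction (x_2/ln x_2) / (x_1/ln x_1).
π(7675)/π(745) = 973/132 ≈ 7.3712;  PNT prediction ≈ 7.6161.

π(745) = 132 and π(7675) = 973, so π(7675)/π(745) ≈ 7.3712. The PNT-predicted ratio is (7675/ln(7675)) / (745/ln(745)) ≈ 7.6161. The two agree to within a few percent, as expected.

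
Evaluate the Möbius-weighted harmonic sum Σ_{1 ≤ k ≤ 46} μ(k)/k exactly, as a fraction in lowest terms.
Σ μ(k)/k = 10026981687881/13082761331670030

Values of μ(k) for 1 ≤ k ≤ 46: μ(1) = 1, μ(2) = -1, μ(3) = -1, μ(5) = -1, μ(6) = 1, μ(7) = -1, μ(10) = 1, μ(11) = -1, μ(13) = -1, μ(14) = 1, μ(15) = 1, μ(17) = -1, μ(19) = -1, μ(21) = 1, μ(22) = 1, μ(23) = -1, μ(26) = 1, μ(29) = -1, μ(30) = -1, μ(31) = -1, μ(33) = 1, μ(34) = 1, μ(35) = 1, μ(37) = -1, μ(38) = 1, μ(39) = 1, μ(41) = -1, μ(42) = -1, μ(43) = -1, μ(46) = 1, with μ = 0 on non-squarefree integers. Summing μ(k)/k for k where μ(k) ≠ 0 gives 10026981687881/13082761331670030 ≈ 0.0008. (PNT ⟺ this sum → 0 as n → ∞.)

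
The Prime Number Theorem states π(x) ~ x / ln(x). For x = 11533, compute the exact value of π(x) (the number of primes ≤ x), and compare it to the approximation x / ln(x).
π(11533) = 1390;  x/ln(x) ≈ 1233.08;  relative error ≈ 11.29%.

Directly count primes up to 11533: π(11533) = 1390. The PNT approximation gives 11533/ln(11533) ≈ 11533/9.35297 ≈ 1233.08. Relative error (π(x) − x/ln(x)) / π(x) ≈ 11.29%; the approximation is known to undercount slightly (Li(x) is a better estimate).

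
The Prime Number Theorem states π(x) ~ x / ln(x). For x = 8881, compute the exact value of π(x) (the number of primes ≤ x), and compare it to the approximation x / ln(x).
π(8881) = 1106;  x/ln(x) ≈ 976.83;  relative error ≈ 11.68%.

Directly count primes up to 8881: π(8881) = 1106. The PNT approximation gives 8881/ln(8881) ≈ 8881/9.09167 ≈ 976.83. Relative error (π(x) − x/ln(x)) / π(x) ≈ 11.68%; the approximation is known to undercount slightly (Li(x) is a better estimate).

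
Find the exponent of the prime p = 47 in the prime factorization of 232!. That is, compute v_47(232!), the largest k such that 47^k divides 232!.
v_47(232!) = 4

Legendre's formula: v_p(n!) = Σ_{k ≥ 1} ⌊n / p^k⌋. For p = 47, n = 232, the terms are:
  ⌊232/47^1⌋ = ⌊232/47⌋ = 4
(the next term ⌊232/47^2⌋ = 0, terminating the sum). Summing: v_47(232!) = 4 = 4.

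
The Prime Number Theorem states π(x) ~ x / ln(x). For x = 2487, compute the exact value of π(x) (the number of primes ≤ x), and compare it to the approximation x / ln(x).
π(2487) = 367;  x/ln(x) ≈ 318.08;  relative error ≈ 13.33%.

Directly count primes up to 2487: π(2487) = 367. The PNT approximation gives 2487/ln(2487) ≈ 2487/7.81883 ≈ 318.08. Relative error (π(x) − x/ln(x)) / π(x) ≈ 13.33%; the approximation is known to undercount slightly (Li(x) is a better estimate).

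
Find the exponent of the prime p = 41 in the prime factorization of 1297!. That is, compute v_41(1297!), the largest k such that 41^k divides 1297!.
v_41(1297!) = 31

Legendre's formula: v_p(n!) = Σ_{k ≥ 1} ⌊n / p^k⌋. For p = 41, n = 1297, the terms are:
  ⌊1297/41^1⌋ = ⌊1297/41⌋ = 31
(the next term ⌊1297/41^2⌋ = 0, terminating the sum). Summing: v_41(1297!) = 31 = 31.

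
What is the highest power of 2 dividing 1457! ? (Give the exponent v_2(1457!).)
v_2(1457!) = 1451

Legendre's formula: v_p(n!) = Σ_{k ≥ 1} ⌊n / p^k⌋. For p = 2, n = 1457, the terms are:
  ⌊1457/2^1⌋ = ⌊1457/2⌋ = 728
  ⌊1457/2^2⌋ = ⌊1457/4⌋ = 364
  ⌊1457/2^3⌋ = ⌊1457/8⌋ = 182
  ⌊1457/2^4⌋ = ⌊1457/16⌋ = 91
  ⌊1457/2^5⌋ = ⌊1457/32⌋ = 45
  ⌊1457/2^6⌋ = ⌊1457/64⌋ = 22
  ⌊1457/2^7⌋ = ⌊1457/128⌋ = 11
  ⌊1457/2^8⌋ = ⌊1457/256⌋ = 5
  ⌊1457/2^9⌋ = ⌊1457/512⌋ = 2
  ⌊1457/2^10⌋ = ⌊1457/1024⌋ = 1
(the next term ⌊1457/2^11⌋ = 0, terminating the sum). Summing: v_2(1457!) = 728 + 364 + 182 + 91 + 45 + 22 + 11 + 5 + 2 + 1 = 1451.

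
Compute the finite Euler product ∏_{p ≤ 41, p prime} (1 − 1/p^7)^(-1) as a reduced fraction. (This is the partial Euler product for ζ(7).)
∏ = 15214693740861659022327238853367449744246233642110123338337250729020413243663439716160625/15088713883430430558353749276068876125470859484627961166255440580167365026798140387704832

The primes p ≤ 41 are [2, 3, 5, 7, 11, 13, 17, 19, 23, 29, 31, 37, 41]. For each prime, (1 − 1/p^7)^(-1) = p^7 / (p^7 − 1). The product is (1 − 1/2^7)^(-1), (1 − 1/3^7)^(-1), (1 − 1/5^7)^(-1), (1 − 1/7^7)^(-1), (1 − 1/11^7)^(-1), (1 − 1/13^7)^(-1), (1 − 1/17^7)^(-1), (1 − 1/19^7)^(-1), (1 − 1/23^7)^(-1), (1 − 1/29^7)^(-1), (1 − 1/31^7)^(-1), (1 − 1/37^7)^(-1), (1 − 1/41^7)^(-1) = ∏ p^7 / (p^7 − 1) = 15214693740861659022327238853367449744246233642110123338337250729020413243663439716160625/15088713883430430558353749276068876125470859484627961166255440580167365026798140387704832.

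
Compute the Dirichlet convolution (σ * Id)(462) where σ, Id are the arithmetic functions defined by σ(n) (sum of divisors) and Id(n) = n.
(σ * Id)(462) = 12075

Divisors of 462: [1, 2, 3, 6, 7, 11, 14, 21, 22, 33, 42, 66, 77, 154, 231, 462]. For each d | 462:
  d = 1: σ(1) · Id(462/1) = 1 · 462 = 462
  d = 2: σ(2) · Id(462/2) = 3 · 231 = 693
  d = 3: σ(3) · Id(462/3) = 4 · 154 = 616
  d = 6: σ(6) · Id(462/6) = 12 · 77 = 924
  d = 7: σ(7) · Id(462/7) = 8 · 66 = 528
  d = 11: σ(11) · Id(462/11) = 12 · 42 = 504
  d = 14: σ(14) · Id(462/14) = 24 · 33 = 792
  d = 21: σ(21) · Id(462/21) = 32 · 22 = 704
  d = 22: σ(22) · Id(462/22) = 36 · 21 = 756
  d = 33: σ(33) · Id(462/33) = 48 · 14 = 672
  d = 42: σ(42) · Id(462/42) = 96 · 11 = 1056
  d = 66: σ(66) · Id(462/66) = 144 · 7 = 1008
  d = 77: σ(77) · Id(462/77) = 96 · 6 = 576
  d = 154: σ(154) · Id(462/154) = 288 · 3 = 864
  d = 231: σ(231) · Id(462/231) = 384 · 2 = 768
  d = 462: σ(462) · Id(462/462) = 1152 · 1 = 1152
Summing: (σ * Id)(462) = 462 + 693 + 616 + 924 + 528 + 504 + 792 + 704 + 756 + 672 + 1056 + 1008 + 576 + 864 + 768 + 1152 = 12075.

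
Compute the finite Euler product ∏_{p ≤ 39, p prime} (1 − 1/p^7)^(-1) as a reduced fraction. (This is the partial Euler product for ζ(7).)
∏ = 390612576496222063474132638651406606464249171649995563732972174614898335928125/387378248056510136247638717957281013418108703654497719879651674737546587052032

The primes p ≤ 39 are [2, 3, 5, 7, 11, 13, 17, 19, 23, 29, 31, 37]. For each prime, (1 − 1/p^7)^(-1) = p^7 / (p^7 − 1). The product is (1 − 1/2^7)^(-1), (1 − 1/3^7)^(-1), (1 − 1/5^7)^(-1), (1 − 1/7^7)^(-1), (1 − 1/11^7)^(-1), (1 − 1/13^7)^(-1), (1 − 1/17^7)^(-1), (1 − 1/19^7)^(-1), (1 − 1/23^7)^(-1), (1 − 1/29^7)^(-1), (1 − 1/31^7)^(-1), (1 − 1/37^7)^(-1) = ∏ p^7 / (p^7 − 1) = 390612576496222063474132638651406606464249171649995563732972174614898335928125/387378248056510136247638717957281013418108703654497719879651674737546587052032.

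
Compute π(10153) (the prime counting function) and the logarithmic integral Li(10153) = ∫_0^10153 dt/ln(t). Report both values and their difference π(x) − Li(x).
π(10153) = 1246;  Li(10153) ≈ 1262.74;  π(x) − Li(x) ≈ -16.74.

Direct count of primes ≤ 10153 gives π(10153) = 1246. Numerical evaluation of the logarithmic integral gives Li(10153) ≈ 1262.74. The difference π(x) − Li(x) ≈ -16.74 is typically negative for small/moderate x (Li(x) overestimates), though Littlewood's theorem shows this sign changes infinitely often.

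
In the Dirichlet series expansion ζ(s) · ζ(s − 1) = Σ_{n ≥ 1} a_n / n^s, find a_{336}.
σ(336) = 992

In the product (Σ m^0/m^s)(Σ k / k^s) = Σ (Σ_{d | n} d) / n^s, the coefficient of 1/n^s is σ(n) = Σ_{d | n} d. For n = 336, divisors are [1, 2, 3, 4, 6, 7, 8, 12, 14, 16, 21, 24, 28, 42, 48, 56, 84, 112, 168, 336]; summing: σ(336) = 992.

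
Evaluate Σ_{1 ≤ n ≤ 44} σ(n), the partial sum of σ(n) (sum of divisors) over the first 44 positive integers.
Σ_{n ≤ 44} σ(n) = 1608

Compute σ(n) for each 1 ≤ n ≤ 44: σ(1) = 1, σ(2) = 3, σ(3) = 4, σ(4) = 7, σ(5) = 6, σ(6) = 12, σ(7) = 8, σ(8) = 15, σ(9) = 13, σ(10) = 18, σ(11) = 12, σ(12) = 28, σ(13) = 14, σ(14) = 24, σ(15) = 24, σ(16) = 31, σ(17) = 18, σ(18) = 39, σ(19) = 20, σ(20) = 42, σ(21) = 32, σ(22) = 36, σ(23) = 24, σ(24) = 60, σ(25) = 31, σ(26) = 42, σ(27) = 40, σ(28) = 56, σ(29) = 30, σ(30) = 72, σ(31) = 32, σ(32) = 63, σ(33) = 48, σ(34) = 54, σ(35) = 48, σ(36) = 91, σ(37) = 38, σ(38) = 60, σ(39) = 56, σ(40) = 90, σ(41) = 42, σ(42) = 96, σ(43) = 44, σ(44) = 84. Summing all 44 values: 1608. (Average order: Σ_{n ≤ x} σ(n) ~ (π²/12) x². For x = 44, (π²/12)·44² ≈ 1592.30.)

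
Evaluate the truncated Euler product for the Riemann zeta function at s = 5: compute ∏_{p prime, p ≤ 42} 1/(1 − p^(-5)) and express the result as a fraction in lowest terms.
∏ = 74875808585870055616502751635850749659928795918147986481/72209283302841655787041441691786569299878431940565073920

The primes p ≤ 42 are [2, 3, 5, 7, 11, 13, 17, 19, 23, 29, 31, 37, 41]. For each prime, (1 − 1/p^5)^(-1) = p^5 / (p^5 − 1). The product is (1 − 1/2^5)^(-1), (1 − 1/3^5)^(-1), (1 − 1/5^5)^(-1), (1 − 1/7^5)^(-1), (1 − 1/11^5)^(-1), (1 − 1/13^5)^(-1), (1 − 1/17^5)^(-1), (1 − 1/19^5)^(-1), (1 − 1/23^5)^(-1), (1 − 1/29^5)^(-1), (1 − 1/31^5)^(-1), (1 − 1/37^5)^(-1), (1 − 1/41^5)^(-1) = ∏ p^5 / (p^5 − 1) = 74875808585870055616502751635850749659928795918147986481/72209283302841655787041441691786569299878431940565073920.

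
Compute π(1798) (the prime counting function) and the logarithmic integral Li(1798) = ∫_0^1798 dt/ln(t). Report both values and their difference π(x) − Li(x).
π(1798) = 278;  Li(1798) ≈ 288.05;  π(x) − Li(x) ≈ -10.05.

Direct count of primes ≤ 1798 gives π(1798) = 278. Numerical evaluation of the logarithmic integral gives Li(1798) ≈ 288.05. The difference π(x) − Li(x) ≈ -10.05 is typically negative for small/moderate x (Li(x) overestimates), though Littlewood's theorem shows this sign changes infinitely often.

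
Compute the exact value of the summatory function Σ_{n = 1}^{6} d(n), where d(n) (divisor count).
Σ_{n ≤ 6} d(n) = 14

Compute d(n) for each 1 ≤ n ≤ 6: d(1) = 1, d(2) = 2, d(3) = 2, d(4) = 3, d(5) = 2, d(6) = 4. Summing all 6 values: 14. (Dirichlet's divisor formula: Σ_{n ≤ x} d(n) = x ln(x) + (2γ − 1) x + O(√x). For x = 6, the asymptotic estimate is ≈ 11.68.)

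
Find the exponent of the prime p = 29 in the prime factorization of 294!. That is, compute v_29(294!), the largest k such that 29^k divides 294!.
v_29(294!) = 10

Legendre's formula: v_p(n!) = Σ_{k ≥ 1} ⌊n / p^k⌋. For p = 29, n = 294, the terms are:
  ⌊294/29^1⌋ = ⌊294/29⌋ = 10
(the next term ⌊294/29^2⌋ = 0, terminating the sum). Summing: v_29(294!) = 10 = 10.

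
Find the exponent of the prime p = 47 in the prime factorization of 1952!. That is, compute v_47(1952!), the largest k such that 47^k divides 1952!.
v_47(1952!) = 41

Legendre's formula: v_p(n!) = Σ_{k ≥ 1} ⌊n / p^k⌋. For p = 47, n = 1952, the terms are:
  ⌊1952/47^1⌋ = ⌊1952/47⌋ = 41
(the next term ⌊1952/47^2⌋ = 0, terminating the sum). Summing: v_47(1952!) = 41 = 41.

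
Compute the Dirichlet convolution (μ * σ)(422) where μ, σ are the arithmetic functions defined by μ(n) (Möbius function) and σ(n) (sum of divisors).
(μ * σ)(422) = 422

Divisors of 422: [1, 2, 211, 422]. For each d | 422:
  d = 1: μ(1) · σ(422/1) = 1 · 636 = 636
  d = 2: μ(2) · σ(422/2) = -1 · 212 = -212
  d = 211: μ(211) · σ(422/211) = -1 · 3 = -3
  d = 422: μ(422) · σ(422/422) = 1 · 1 = 1
Summing: (μ * σ)(422) = 636 + -212 + -3 + 1 = 422.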